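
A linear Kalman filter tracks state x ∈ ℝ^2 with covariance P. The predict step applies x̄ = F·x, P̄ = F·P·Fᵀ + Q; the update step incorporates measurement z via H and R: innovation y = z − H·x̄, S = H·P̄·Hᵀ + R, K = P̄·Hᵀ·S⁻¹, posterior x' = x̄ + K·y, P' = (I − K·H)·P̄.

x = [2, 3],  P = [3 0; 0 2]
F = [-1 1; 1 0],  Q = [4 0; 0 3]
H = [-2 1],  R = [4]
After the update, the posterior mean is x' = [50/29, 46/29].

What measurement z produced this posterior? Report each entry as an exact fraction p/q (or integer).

x̄ = F·x = [1, 2]
P̄ = F·P·Fᵀ + Q = [9 -3; -3 6]
S = H·P̄·Hᵀ + R = [58]
K = P̄·Hᵀ·S⁻¹ = [-21/58; 6/29]
x' − x̄ = [21/29, -12/29] = K·y
y = (KᵀK)⁻¹·Kᵀ·(x' − x̄) = [-2]
z = y + H·x̄ = [-2] + [0] = [-2]

z = [-2]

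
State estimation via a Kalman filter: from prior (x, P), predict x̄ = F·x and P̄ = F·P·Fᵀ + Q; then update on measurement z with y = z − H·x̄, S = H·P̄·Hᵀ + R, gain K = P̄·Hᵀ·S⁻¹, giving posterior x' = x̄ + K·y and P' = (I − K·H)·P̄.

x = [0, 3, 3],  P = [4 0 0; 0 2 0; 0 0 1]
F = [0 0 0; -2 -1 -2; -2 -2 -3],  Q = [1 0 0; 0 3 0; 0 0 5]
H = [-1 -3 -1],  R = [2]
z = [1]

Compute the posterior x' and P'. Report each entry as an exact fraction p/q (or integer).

x' = [41/422, 343/422, -787/211]
P' = [421/422 -101/422 -58/211; -101/422 349/422 -372/211; -58/211 -372/211 1290/211]

x̄ = F·x = [0, -9, -15]
P̄ = F·P·Fᵀ + Q = [1 0 0; 0 25 26; 0 26 38]
y = z − H·x̄ = [-41]
S = H·P̄·Hᵀ + R = [422]
K = P̄·Hᵀ·S⁻¹ = [-1/422; -101/422; -58/211]
x' = x̄ + K·y = [41/422, 343/422, -787/211]
P' = (I − K·H)·P̄ = [421/422 -101/422 -58/211; -101/422 349/422 -372/211; -58/211 -372/211 1290/211]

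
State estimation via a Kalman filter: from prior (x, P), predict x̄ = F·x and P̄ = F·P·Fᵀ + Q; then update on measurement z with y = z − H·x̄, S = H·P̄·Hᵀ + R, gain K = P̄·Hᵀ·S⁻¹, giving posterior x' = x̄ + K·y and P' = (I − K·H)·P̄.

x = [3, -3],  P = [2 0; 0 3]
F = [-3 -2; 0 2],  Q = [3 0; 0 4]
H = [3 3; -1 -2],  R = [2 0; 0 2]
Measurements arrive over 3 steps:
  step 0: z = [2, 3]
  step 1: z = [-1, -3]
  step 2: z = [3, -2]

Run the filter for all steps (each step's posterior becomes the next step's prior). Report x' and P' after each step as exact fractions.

step 0: x' = [2865/668, -617/167], P' = [843/334 -354/167; -354/167 968/501]
step 1: x' = [-1142601/656176, 520197/328088], P' = [457485/328088 -187657/164044; -187657/164044 89373/82022]
step 2: x' = [3577351/23612374, 31989137/35418561], P' = [32938797/23612374 -13512683/11806187; -13512683/11806187 38597530/35418561]

step 0: x̄ = F·x = [-3, -6]
step 0: P̄ = F·P·Fᵀ + Q = [33 -12; -12 16]
step 0: y = z − H·x̄ = [29, -12]
step 0: S = H·P̄·Hᵀ + R = [227 -87; -87 51]
step 0: K = P̄·Hᵀ·S⁻¹ = [405/668 573/668; -47/167 -437/501]
step 0: x' = x̄ + K·y = [2865/668, -617/167]
step 0: P' = (I − K·H)·P̄ = [843/334 -354/167; -354/167 968/501]
step 1: x̄ = F·x = [-3659/668, -1234/167]
step 1: P̄ = F·P·Fᵀ + Q = [8023/1002 2500/501; 2500/501 5876/501]
step 1: y = z − H·x̄ = [25117/668, -15535/668]
step 1: S = H·P̄·Hᵀ + R = [89993/334 -46527/334; -46527/334 77035/1002]
step 1: K = P̄·Hᵀ·S⁻¹ = [246513/656176 293143/656176; -26733/328088 -169835/328088]
step 1: x' = x̄ + K·y = [-1142601/656176, 520197/328088]
step 1: P' = (I − K·H)·P̄ = [457485/328088 -187657/164044; -187657/164044 89373/82022]
step 2: x̄ = F·x = [1347015/656176, 520197/164044]
step 2: P̄ = F·P·Fᵀ + Q = [2027829/328088 205479/82022; 205479/82022 342790/41011]
step 2: y = z − H·x̄ = [-8314881/656176, 4196239/656176]
step 2: S = H·P̄·Hᵀ + R = [58382005/328088 -29934651/328088; -29934651/328088 16940949/328088]
step 2: K = P̄·Hᵀ·S⁻¹ = [17740293/47224748 21111935/47224748; -1940519/23612374 -36657011/70837122]
step 2: x' = x̄ + K·y = [3577351/23612374, 31989137/35418561]
step 2: P' = (I − K·H)·P̄ = [32938797/23612374 -13512683/11806187; -13512683/11806187 38597530/35418561]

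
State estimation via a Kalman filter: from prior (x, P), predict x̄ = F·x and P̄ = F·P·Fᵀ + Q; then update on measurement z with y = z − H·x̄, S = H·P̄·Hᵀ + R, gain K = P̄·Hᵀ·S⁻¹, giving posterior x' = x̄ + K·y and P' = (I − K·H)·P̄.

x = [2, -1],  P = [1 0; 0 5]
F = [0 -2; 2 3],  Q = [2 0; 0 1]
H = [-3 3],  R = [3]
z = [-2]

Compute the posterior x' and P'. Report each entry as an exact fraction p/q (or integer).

x̄ = F·x = [2, 1]
P̄ = F·P·Fᵀ + Q = [22 -30; -30 50]
y = z − H·x̄ = [1]
S = H·P̄·Hᵀ + R = [1191]
K = P̄·Hᵀ·S⁻¹ = [-52/397; 80/397]
x' = x̄ + K·y = [742/397, 477/397]
P' = (I − K·H)·P̄ = [622/397 570/397; 570/397 650/397]

x' = [742/397, 477/397]
P' = [622/397 570/397; 570/397 650/397]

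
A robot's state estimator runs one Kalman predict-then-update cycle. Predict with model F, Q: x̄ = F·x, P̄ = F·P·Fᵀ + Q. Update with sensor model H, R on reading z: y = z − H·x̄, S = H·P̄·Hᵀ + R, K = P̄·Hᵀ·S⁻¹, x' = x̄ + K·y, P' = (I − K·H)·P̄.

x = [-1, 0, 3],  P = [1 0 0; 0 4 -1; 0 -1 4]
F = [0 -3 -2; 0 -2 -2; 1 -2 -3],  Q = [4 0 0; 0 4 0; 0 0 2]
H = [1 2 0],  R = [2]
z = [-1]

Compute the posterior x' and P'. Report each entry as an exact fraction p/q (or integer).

x' = [50/139, -103/139, -1165/278]
P' = [708/139 -302/139 -75/139; -302/139 194/139 85/139; -75/139 85/139 2929/278]

x̄ = F·x = [-6, -6, -10]
P̄ = F·P·Fᵀ + Q = [44 30 35; 30 28 30; 35 30 43]
y = z − H·x̄ = [17]
S = H·P̄·Hᵀ + R = [278]
K = P̄·Hᵀ·S⁻¹ = [52/139; 43/139; 95/278]
x' = x̄ + K·y = [50/139, -103/139, -1165/278]
P' = (I − K·H)·P̄ = [708/139 -302/139 -75/139; -302/139 194/139 85/139; -75/139 85/139 2929/278]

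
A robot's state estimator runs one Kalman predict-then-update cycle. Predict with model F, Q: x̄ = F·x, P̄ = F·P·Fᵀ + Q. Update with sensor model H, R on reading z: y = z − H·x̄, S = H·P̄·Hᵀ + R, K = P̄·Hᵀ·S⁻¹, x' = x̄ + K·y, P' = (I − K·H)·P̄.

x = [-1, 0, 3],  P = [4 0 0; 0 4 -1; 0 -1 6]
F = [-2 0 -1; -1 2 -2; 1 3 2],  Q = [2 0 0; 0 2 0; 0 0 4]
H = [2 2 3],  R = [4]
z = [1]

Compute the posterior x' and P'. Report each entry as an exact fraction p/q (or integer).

x' = [-425/384, -1033/192, 895/192]
P' = [16751/768 5455/384 -9193/384; 5455/384 5039/192 -5129/192; -9193/384 -5129/192 6527/192]

x̄ = F·x = [-1, -5, 5]
P̄ = F·P·Fᵀ + Q = [24 22 -17; 22 54 -2; -17 -2 56]
y = z − H·x̄ = [-2]
S = H·P̄·Hᵀ + R = [768]
K = P̄·Hᵀ·S⁻¹ = [41/768; 73/384; 65/384]
x' = x̄ + K·y = [-425/384, -1033/192, 895/192]
P' = (I − K·H)·P̄ = [16751/768 5455/384 -9193/384; 5455/384 5039/192 -5129/192; -9193/384 -5129/192 6527/192]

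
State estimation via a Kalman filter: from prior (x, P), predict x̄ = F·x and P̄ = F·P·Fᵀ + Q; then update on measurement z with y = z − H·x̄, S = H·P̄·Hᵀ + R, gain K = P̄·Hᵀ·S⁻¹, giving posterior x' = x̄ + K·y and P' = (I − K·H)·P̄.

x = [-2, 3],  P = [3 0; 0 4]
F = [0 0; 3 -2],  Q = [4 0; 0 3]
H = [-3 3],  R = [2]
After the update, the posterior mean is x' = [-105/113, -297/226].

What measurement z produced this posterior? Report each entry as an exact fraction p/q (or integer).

z = [-1]

x̄ = F·x = [0, -12]
P̄ = F·P·Fᵀ + Q = [4 0; 0 46]
S = H·P̄·Hᵀ + R = [452]
K = P̄·Hᵀ·S⁻¹ = [-3/113; 69/226]
x' − x̄ = [-105/113, 2415/226] = K·y
y = (KᵀK)⁻¹·Kᵀ·(x' − x̄) = [35]
z = y + H·x̄ = [35] + [-36] = [-1]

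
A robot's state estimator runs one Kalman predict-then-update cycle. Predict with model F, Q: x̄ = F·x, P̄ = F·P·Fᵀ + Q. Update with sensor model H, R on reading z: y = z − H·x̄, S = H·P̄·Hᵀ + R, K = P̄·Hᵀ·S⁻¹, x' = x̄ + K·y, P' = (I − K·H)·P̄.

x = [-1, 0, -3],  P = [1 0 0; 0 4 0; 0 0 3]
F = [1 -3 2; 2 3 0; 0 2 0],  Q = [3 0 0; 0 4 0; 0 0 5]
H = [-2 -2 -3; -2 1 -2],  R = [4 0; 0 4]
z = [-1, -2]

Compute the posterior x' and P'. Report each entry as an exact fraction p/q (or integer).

x' = [-3739/2329, -2238/2329, 4533/2329]
P' = [36557/4658 3200/2329 -14505/2329; 3200/2329 8300/6987 -3152/2329; -14505/2329 -3152/2329 12366/2329]

x̄ = F·x = [-7, -2, 0]
P̄ = F·P·Fᵀ + Q = [52 -34 -24; -34 44 24; -24 24 21]
y = z − H·x̄ = [-19, -14]
S = H·P̄·Hᵀ + R = [305 -38; -38 188]
K = P̄·Hᵀ·S⁻¹ = [279/4658 -4347/9316; -1858/6987 2003/6987; -446/2329 563/4658]
x' = x̄ + K·y = [-3739/2329, -2238/2329, 4533/2329]
P' = (I − K·H)·P̄ = [36557/4658 3200/2329 -14505/2329; 3200/2329 8300/6987 -3152/2329; -14505/2329 -3152/2329 12366/2329]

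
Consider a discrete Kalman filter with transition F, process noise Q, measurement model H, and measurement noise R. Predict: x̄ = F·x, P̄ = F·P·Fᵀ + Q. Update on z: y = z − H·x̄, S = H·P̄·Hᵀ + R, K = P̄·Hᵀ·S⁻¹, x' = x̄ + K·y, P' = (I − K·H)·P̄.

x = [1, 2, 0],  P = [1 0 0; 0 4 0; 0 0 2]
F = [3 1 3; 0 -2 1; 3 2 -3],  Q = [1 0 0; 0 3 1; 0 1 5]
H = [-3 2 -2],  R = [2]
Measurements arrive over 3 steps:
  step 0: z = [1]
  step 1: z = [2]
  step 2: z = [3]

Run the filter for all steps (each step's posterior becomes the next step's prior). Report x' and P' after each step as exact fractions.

step 0: x̄ = F·x = [5, -4, 7]
step 0: P̄ = F·P·Fᵀ + Q = [32 -2 -1; -2 21 -21; -1 -21 48]
step 0: y = z − H·x̄ = [38]
step 0: S = H·P̄·Hᵀ + R = [746]
step 0: K = P̄·Hᵀ·S⁻¹ = [-49/373; 45/373; -135/746]
step 0: x' = x̄ + K·y = [3/373, 218/373, 46/373]
step 0: P' = (I − K·H)·P̄ = [7134/373 3664/373 -6988/373; 3664/373 3783/373 -1758/373; -6988/373 -1758/373 17583/746]
step 1: x̄ = F·x = [365/373, -390/373, 307/373]
step 1: P̄ = F·P·Fᵀ + Q = [66275/746 -30699/746 40701/746; -30699/746 64149/746 -196291/746; 40701/746 -196291/746 702349/746]
step 1: y = z − H·x̄ = [3235/373]
step 1: S = H·P̄·Hᵀ + R = [6091087/746]
step 1: K = P̄·Hᵀ·S⁻¹ = [-341625/6091087; 612977/6091087; -1919383/6091087]
step 1: x' = x̄ + K·y = [2997560/6091087, -1052395/6091087, -11633352/6091087]
step 1: P' = (I − K·H)·P̄ = [384690550/6091087 30050922/6091087 -546643278/6091087; 30050922/6091087 20102329/6091087 -25587031/6091087; -546643278/6091087 -25587031/6091087 796297269/6091087]
step 2: x̄ = F·x = [-26959771/6091087, -9528562/6091087, 41787946/6091087]
step 2: P̄ = F·P·Fᵀ + Q = [842288129/6091087 656386938/6091087 -3470558608/6091087; 656386938/6091087 997327970/6091087 -4488141650/6091087; -3470558608/6091087 -4488141650/6091087 21246989562/6091087]
step 2: y = z − H·x̄ = [40026964/6091087]
step 2: S = H·P̄·Hᵀ + R = [82951832111/6091087]
step 2: K = P̄·Hᵀ·S⁻¹ = [5727026705/82951832111; 9001778426/82951832111; -41058586600/82951832111]
step 2: x' = x̄ + K·y = [-329518673103/82951832111, -70611011514/82951832111, 299279276938/82951832111]
step 2: P' = (I − K·H)·P̄ = [6086025135762/82951832111 475296715124/82951832111 -8659468015224/82951832111; 475296715124/82951832111 278795475462/82951832111 -443151375650/82951832111; -8659468015224/82951832111 -443151375650/82951832111 12587109233786/82951832111]

step 0: x' = [3/373, 218/373, 46/373], P' = [7134/373 3664/373 -6988/373; 3664/373 3783/373 -1758/373; -6988/373 -1758/373 17583/746]
step 1: x' = [2997560/6091087, -1052395/6091087, -11633352/6091087], P' = [384690550/6091087 30050922/6091087 -546643278/6091087; 30050922/6091087 20102329/6091087 -25587031/6091087; -546643278/6091087 -25587031/6091087 796297269/6091087]
step 2: x' = [-329518673103/82951832111, -70611011514/82951832111, 299279276938/82951832111], P' = [6086025135762/82951832111 475296715124/82951832111 -8659468015224/82951832111; 475296715124/82951832111 278795475462/82951832111 -443151375650/82951832111; -8659468015224/82951832111 -443151375650/82951832111 12587109233786/82951832111]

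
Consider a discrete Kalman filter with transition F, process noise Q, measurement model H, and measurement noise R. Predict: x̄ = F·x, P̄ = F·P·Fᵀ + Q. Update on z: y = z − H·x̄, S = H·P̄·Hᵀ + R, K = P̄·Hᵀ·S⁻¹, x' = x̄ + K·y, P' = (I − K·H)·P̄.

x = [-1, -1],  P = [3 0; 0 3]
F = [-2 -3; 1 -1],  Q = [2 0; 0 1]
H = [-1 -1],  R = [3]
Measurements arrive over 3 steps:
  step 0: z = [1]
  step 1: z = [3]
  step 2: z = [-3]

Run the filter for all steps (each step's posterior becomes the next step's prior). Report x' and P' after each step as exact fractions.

step 0: x̄ = F·x = [5, 0]
step 0: P̄ = F·P·Fᵀ + Q = [41 3; 3 7]
step 0: y = z − H·x̄ = [6]
step 0: S = H·P̄·Hᵀ + R = [57]
step 0: K = P̄·Hᵀ·S⁻¹ = [-44/57; -10/57]
step 0: x' = x̄ + K·y = [7/19, -20/19]
step 0: P' = (I − K·H)·P̄ = [401/57 -269/57; -269/57 299/57]
step 1: x̄ = F·x = [46/19, 27/19]
step 1: P̄ = F·P·Fᵀ + Q = [1181/57 364/57; 364/57 1295/57]
step 1: y = z − H·x̄ = [130/19]
step 1: S = H·P̄·Hᵀ + R = [1125/19]
step 1: K = P̄·Hᵀ·S⁻¹ = [-103/225; -553/1125]
step 1: x' = x̄ + K·y = [-32/45, -437/225]
step 1: P' = (I − K·H)·P̄ = [374/45 -1561/225; -1561/225 9464/1125]
step 2: x̄ = F·x = [1631/225, 277/225]
step 2: P̄ = F·P·Fᵀ + Q = [31166/1125 17497/1125; 17497/1125 35549/1125]
step 2: y = z − H·x̄ = [137/25]
step 2: S = H·P̄·Hᵀ + R = [11676/125]
step 2: K = P̄·Hᵀ·S⁻¹ = [-5407/11676; -421/834]
step 2: x' = x̄ + K·y = [165023/35028, -3841/2502]
step 2: P' = (I − K·H)·P̄ = [268729/35028 -15719/2502; -15719/2502 9754/1251]

step 0: x' = [7/19, -20/19], P' = [401/57 -269/57; -269/57 299/57]
step 1: x' = [-32/45, -437/225], P' = [374/45 -1561/225; -1561/225 9464/1125]
step 2: x' = [165023/35028, -3841/2502], P' = [268729/35028 -15719/2502; -15719/2502 9754/1251]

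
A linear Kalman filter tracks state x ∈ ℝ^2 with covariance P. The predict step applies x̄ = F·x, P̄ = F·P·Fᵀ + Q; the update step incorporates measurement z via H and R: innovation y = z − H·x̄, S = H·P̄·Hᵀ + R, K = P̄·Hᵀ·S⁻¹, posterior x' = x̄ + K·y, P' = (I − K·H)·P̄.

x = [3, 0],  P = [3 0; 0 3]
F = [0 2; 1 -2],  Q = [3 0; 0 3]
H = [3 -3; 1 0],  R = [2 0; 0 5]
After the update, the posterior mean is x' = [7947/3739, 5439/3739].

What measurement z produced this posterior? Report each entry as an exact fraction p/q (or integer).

x̄ = F·x = [0, 3]
P̄ = F·P·Fᵀ + Q = [15 -12; -12 18]
S = H·P̄·Hᵀ + R = [515 81; 81 20]
K = P̄·Hᵀ·S⁻¹ = [405/3739 1164/3739; -828/3739 1110/3739]
x' − x̄ = [7947/3739, -5778/3739] = K·y
y = (KᵀK)⁻¹·Kᵀ·(x' − x̄) = [11, 3]
z = y + H·x̄ = [11, 3] + [-9, 0] = [2, 3]

z = [2, 3]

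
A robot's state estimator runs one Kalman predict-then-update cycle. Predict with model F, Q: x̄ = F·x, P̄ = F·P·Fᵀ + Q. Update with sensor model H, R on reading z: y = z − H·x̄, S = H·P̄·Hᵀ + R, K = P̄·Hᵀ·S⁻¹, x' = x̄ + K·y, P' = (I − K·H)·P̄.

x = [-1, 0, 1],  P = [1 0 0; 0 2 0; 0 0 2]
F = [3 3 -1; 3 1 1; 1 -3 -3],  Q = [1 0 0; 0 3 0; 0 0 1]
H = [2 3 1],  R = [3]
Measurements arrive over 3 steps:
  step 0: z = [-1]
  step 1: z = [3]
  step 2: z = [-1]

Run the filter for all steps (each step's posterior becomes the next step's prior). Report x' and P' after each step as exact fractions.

step 0: x̄ = F·x = [-4, -2, -4]
step 0: P̄ = F·P·Fᵀ + Q = [30 13 -9; 13 16 -9; -9 -9 38]
step 0: y = z − H·x̄ = [17]
step 0: S = H·P̄·Hᵀ + R = [371]
step 0: K = P̄·Hᵀ·S⁻¹ = [90/371; 65/371; -1/53]
step 0: x' = x̄ + K·y = [46/371, 363/371, -229/53]
step 0: P' = (I − K·H)·P̄ = [3030/371 -1027/371 -387/53; -1027/371 1711/371 -412/53; -387/53 -412/53 2007/53]
step 1: x̄ = F·x = [2830/371, -1102/371, 538/53]
step 1: P̄ = F·P·Fᵀ + Q = [72161/371 262/371 12342/53; 262/371 15959/371 1286/53; 12342/53 1286/53 16535/53]
step 1: y = z − H·x̄ = [-5007/371]
step 1: S = H·P̄·Hᵀ + R = [951865/371]
step 1: K = P̄·Hᵀ·S⁻¹ = [231502/951865; 57403/951865; 315539/951865]
step 1: x' = x̄ + K·y = [4136516/951865, -3602081/951865, 5403827/951865]
step 1: P' = (I − K·H)·P̄ = [40685591/951865 -35146956/951865 24764192/951865; -35146956/951865 32063906/951865 -25725597/951865; 24764192/951865 -25725597/951865 28595024/951865]
step 2: x̄ = F·x = [-3800522/951865, 14211294/951865, -1268722/951865]
step 2: P̄ = F·P·Fᵀ + Q = [57415584/951865 -39447653/951865 36860089/951865; -39447653/951865 315937066/951865 177495677/951865; 36860089/951865 177495677/951865 186803664/951865]
step 2: y = z − H·x̄ = [-34715981/951865]
step 2: S = H·P̄·Hᵀ + R = [4001797771/951865]
step 2: K = P̄·Hᵀ·S⁻¹ = [33348298/4001797771; 1046411569/4001797771; 793010873/4001797771]
step 2: x' = x̄ + K·y = [-17194286320/4001797771, 21582388789/4001797771, -34256243555/4001797771]
step 2: P' = (I − K·H)·P̄ = [240216256604/4001797771 -202505160585/4001797771 127183013441/4001797771; -202505160585/4001797771 177902407125/4001797771 -125557665498/4001797771; 127183013441/4001797771 -125557665498/4001797771 124686002231/4001797771]

step 0: x' = [46/371, 363/371, -229/53], P' = [3030/371 -1027/371 -387/53; -1027/371 1711/371 -412/53; -387/53 -412/53 2007/53]
step 1: x' = [4136516/951865, -3602081/951865, 5403827/951865], P' = [40685591/951865 -35146956/951865 24764192/951865; -35146956/951865 32063906/951865 -25725597/951865; 24764192/951865 -25725597/951865 28595024/951865]
step 2: x' = [-17194286320/4001797771, 21582388789/4001797771, -34256243555/4001797771], P' = [240216256604/4001797771 -202505160585/4001797771 127183013441/4001797771; -202505160585/4001797771 177902407125/4001797771 -125557665498/4001797771; 127183013441/4001797771 -125557665498/4001797771 124686002231/4001797771]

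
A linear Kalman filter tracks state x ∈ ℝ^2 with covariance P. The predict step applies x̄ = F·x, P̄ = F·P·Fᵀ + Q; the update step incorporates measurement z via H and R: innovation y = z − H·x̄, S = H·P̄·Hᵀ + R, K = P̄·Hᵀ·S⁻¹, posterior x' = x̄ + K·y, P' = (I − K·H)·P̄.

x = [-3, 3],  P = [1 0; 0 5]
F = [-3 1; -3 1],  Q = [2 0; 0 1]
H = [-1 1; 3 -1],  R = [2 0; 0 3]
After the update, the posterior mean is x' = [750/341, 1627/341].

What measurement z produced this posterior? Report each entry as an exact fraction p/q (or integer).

z = [3, 1]

x̄ = F·x = [12, 12]
P̄ = F·P·Fᵀ + Q = [16 14; 14 15]
S = H·P̄·Hᵀ + R = [5 -7; -7 78]
K = P̄·Hᵀ·S⁻¹ = [82/341 156/341; 267/341 142/341]
x' − x̄ = [-3342/341, -2465/341] = K·y
y = (KᵀK)⁻¹·Kᵀ·(x' − x̄) = [3, -23]
z = y + H·x̄ = [3, -23] + [0, 24] = [3, 1]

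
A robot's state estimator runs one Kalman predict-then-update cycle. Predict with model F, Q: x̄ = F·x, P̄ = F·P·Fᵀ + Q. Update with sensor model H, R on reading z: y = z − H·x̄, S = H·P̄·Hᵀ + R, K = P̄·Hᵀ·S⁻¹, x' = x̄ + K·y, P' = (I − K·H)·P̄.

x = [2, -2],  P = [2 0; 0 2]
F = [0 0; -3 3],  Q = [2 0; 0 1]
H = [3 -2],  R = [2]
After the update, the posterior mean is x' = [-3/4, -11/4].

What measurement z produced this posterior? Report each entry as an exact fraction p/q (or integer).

x̄ = F·x = [0, -12]
P̄ = F·P·Fᵀ + Q = [2 0; 0 37]
S = H·P̄·Hᵀ + R = [168]
K = P̄·Hᵀ·S⁻¹ = [1/28; -37/84]
x' − x̄ = [-3/4, 37/4] = K·y
y = (KᵀK)⁻¹·Kᵀ·(x' − x̄) = [-21]
z = y + H·x̄ = [-21] + [24] = [3]

z = [3]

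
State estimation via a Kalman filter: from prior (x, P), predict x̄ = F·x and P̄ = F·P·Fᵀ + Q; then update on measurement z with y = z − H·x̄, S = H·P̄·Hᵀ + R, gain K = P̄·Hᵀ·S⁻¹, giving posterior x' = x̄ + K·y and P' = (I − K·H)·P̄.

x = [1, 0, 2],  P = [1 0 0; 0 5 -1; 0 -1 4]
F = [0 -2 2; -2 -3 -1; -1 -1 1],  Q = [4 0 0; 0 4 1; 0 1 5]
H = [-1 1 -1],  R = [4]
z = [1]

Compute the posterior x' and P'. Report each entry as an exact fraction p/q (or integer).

x' = [-3/2, -23/8, -15/8]
P' = [119/5 619/20 187/20; 619/20 3999/80 1487/80; 187/20 1487/80 831/80]

x̄ = F·x = [4, -4, 1]
P̄ = F·P·Fᵀ + Q = [48 26 22; 26 51 16; 22 16 17]
y = z − H·x̄ = [10]
S = H·P̄·Hᵀ + R = [80]
K = P̄·Hᵀ·S⁻¹ = [-11/20; 9/80; -23/80]
x' = x̄ + K·y = [-3/2, -23/8, -15/8]
P' = (I − K·H)·P̄ = [119/5 619/20 187/20; 619/20 3999/80 1487/80; 187/20 1487/80 831/80]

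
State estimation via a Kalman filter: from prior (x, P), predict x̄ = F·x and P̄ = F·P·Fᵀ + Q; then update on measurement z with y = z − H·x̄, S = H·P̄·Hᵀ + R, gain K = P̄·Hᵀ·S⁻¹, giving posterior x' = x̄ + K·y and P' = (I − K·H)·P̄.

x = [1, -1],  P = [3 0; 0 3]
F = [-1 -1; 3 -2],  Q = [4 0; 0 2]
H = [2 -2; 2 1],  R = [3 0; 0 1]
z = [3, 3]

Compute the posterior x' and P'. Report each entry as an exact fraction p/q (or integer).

x' = [10945/7437, 418/7437]
P' = [2837/14874 -811/14874; -811/14874 6539/14874]

x̄ = F·x = [0, 5]
P̄ = F·P·Fᵀ + Q = [10 -3; -3 41]
y = z − H·x̄ = [13, -2]
S = H·P̄·Hᵀ + R = [231 -36; -36 70]
K = P̄·Hᵀ·S⁻¹ = [1216/7437 1621/4958; -2450/7437 1639/4958]
x' = x̄ + K·y = [10945/7437, 418/7437]
P' = (I − K·H)·P̄ = [2837/14874 -811/14874; -811/14874 6539/14874]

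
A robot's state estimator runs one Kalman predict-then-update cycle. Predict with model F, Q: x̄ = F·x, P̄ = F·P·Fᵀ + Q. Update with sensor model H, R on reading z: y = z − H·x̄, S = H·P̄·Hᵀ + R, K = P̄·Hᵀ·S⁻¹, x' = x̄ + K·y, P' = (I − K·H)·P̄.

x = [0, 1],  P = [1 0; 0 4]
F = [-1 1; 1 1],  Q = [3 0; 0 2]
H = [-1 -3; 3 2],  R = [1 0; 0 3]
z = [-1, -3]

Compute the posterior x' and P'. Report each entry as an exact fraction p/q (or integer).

x̄ = F·x = [1, 1]
P̄ = F·P·Fᵀ + Q = [8 3; 3 7]
y = z − H·x̄ = [3, -8]
S = H·P̄·Hᵀ + R = [90 -99; -99 139]
K = P̄·Hᵀ·S⁻¹ = [607/2709 113/301; -353/903 -34/301]
x' = x̄ + K·y = [-1202/903, 220/301]
P' = (I − K·H)·P̄ = [1481/2709 -232/903; -232/903 65/301]

x' = [-1202/903, 220/301]
P' = [1481/2709 -232/903; -232/903 65/301]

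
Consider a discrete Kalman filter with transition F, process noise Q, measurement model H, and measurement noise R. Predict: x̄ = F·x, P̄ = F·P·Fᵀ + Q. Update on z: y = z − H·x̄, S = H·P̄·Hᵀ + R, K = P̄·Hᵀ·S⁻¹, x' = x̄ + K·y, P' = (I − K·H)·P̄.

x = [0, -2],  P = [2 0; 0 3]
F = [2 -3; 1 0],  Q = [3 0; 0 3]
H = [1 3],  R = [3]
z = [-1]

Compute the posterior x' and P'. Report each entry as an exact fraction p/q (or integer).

x̄ = F·x = [6, 0]
P̄ = F·P·Fᵀ + Q = [38 4; 4 5]
y = z − H·x̄ = [-7]
S = H·P̄·Hᵀ + R = [110]
K = P̄·Hᵀ·S⁻¹ = [5/11; 19/110]
x' = x̄ + K·y = [31/11, -133/110]
P' = (I − K·H)·P̄ = [168/11 -51/11; -51/11 189/110]

x' = [31/11, -133/110]
P' = [168/11 -51/11; -51/11 189/110]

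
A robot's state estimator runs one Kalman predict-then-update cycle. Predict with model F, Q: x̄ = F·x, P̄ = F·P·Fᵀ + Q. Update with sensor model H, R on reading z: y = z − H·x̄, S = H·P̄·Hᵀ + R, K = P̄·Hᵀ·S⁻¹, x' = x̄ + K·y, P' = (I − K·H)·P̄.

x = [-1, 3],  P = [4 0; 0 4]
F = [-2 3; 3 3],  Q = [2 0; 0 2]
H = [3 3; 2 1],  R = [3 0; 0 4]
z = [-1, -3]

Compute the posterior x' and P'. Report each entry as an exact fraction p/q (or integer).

x̄ = F·x = [11, 6]
P̄ = F·P·Fᵀ + Q = [54 12; 12 74]
y = z − H·x̄ = [-52, -31]
S = H·P̄·Hᵀ + R = [1371 654; 654 342]
K = P̄·Hᵀ·S⁻¹ = [-598/2287 1946/2287; 4024/6861 -5729/6861]
x' = x̄ + K·y = [-4073/2287, 9517/6861]
P' = (I − K·H)·P̄ = [8382/2287 -8980/2287; -8980/2287 30964/6861]

x' = [-4073/2287, 9517/6861]
P' = [8382/2287 -8980/2287; -8980/2287 30964/6861]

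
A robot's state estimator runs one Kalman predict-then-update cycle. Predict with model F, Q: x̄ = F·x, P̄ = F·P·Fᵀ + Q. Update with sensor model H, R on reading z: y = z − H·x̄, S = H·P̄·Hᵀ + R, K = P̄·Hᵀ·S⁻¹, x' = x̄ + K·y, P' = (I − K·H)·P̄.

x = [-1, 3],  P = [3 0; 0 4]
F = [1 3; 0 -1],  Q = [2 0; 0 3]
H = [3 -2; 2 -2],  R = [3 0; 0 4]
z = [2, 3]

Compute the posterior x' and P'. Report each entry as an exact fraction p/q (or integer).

x̄ = F·x = [8, -3]
P̄ = F·P·Fᵀ + Q = [41 -12; -12 7]
y = z − H·x̄ = [-28, -19]
S = H·P̄·Hᵀ + R = [544 394; 394 292]
K = P̄·Hᵀ·S⁻¹ = [290/903 -127/1806; 31/301 -81/301]
x' = x̄ + K·y = [207/602, -232/301]
P' = (I − K·H)·P̄ = [1124/903 417/301; 417/301 579/301]

x' = [207/602, -232/301]
P' = [1124/903 417/301; 417/301 579/301]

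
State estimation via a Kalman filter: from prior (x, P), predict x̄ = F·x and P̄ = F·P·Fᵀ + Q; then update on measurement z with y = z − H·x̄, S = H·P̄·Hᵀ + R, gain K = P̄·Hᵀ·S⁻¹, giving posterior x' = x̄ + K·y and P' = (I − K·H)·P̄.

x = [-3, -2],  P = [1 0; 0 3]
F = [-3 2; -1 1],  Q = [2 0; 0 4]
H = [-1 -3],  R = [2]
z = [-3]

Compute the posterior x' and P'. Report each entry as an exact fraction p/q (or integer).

x' = [505/151, -14/151]
P' = [973/151 -291/151; -291/151 119/151]

x̄ = F·x = [5, 1]
P̄ = F·P·Fᵀ + Q = [23 9; 9 8]
y = z − H·x̄ = [5]
S = H·P̄·Hᵀ + R = [151]
K = P̄·Hᵀ·S⁻¹ = [-50/151; -33/151]
x' = x̄ + K·y = [505/151, -14/151]
P' = (I − K·H)·P̄ = [973/151 -291/151; -291/151 119/151]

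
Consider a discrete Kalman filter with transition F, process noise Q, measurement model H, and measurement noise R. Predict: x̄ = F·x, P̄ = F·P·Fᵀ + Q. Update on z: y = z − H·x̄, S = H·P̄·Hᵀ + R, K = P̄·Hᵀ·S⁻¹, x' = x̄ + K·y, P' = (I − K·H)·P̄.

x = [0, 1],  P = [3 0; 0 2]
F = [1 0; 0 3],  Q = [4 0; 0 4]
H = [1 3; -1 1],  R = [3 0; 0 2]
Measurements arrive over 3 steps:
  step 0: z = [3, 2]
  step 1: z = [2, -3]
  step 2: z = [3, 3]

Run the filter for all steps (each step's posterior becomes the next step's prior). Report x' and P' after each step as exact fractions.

step 0: x' = [-637/989, 3731/2967], P' = [1092/989 -154/989; -154/989 902/2967]
step 1: x' = [239557/118152, 647/177228], P' = [20551/19692 -4339/29538; -4339/29538 13057/44307]
step 2: x' = [-10534067/13823515, 55876297/41470545], P' = [14390184/13823515 -2022678/13823515; -2022678/13823515 4070326/13823515]

step 0: x̄ = F·x = [0, 3]
step 0: P̄ = F·P·Fᵀ + Q = [7 0; 0 22]
step 0: y = z − H·x̄ = [-6, -1]
step 0: S = H·P̄·Hᵀ + R = [208 59; 59 31]
step 0: K = P̄·Hᵀ·S⁻¹ = [210/989 -623/989; 748/2967 682/2967]
step 0: x' = x̄ + K·y = [-637/989, 3731/2967]
step 0: P' = (I − K·H)·P̄ = [1092/989 -154/989; -154/989 902/2967]
step 1: x̄ = F·x = [-637/989, 3731/989]
step 1: P̄ = F·P·Fᵀ + Q = [5048/989 -462/989; -462/989 6662/989]
step 1: y = z − H·x̄ = [-8578/989, -7335/989]
step 1: S = H·P̄·Hᵀ + R = [65201/989 15862/989; 15862/989 14612/989]
step 1: K = P̄·Hᵀ·S⁻¹ = [11873/59076 -70331/118152; 21775/88614 39131/177228]
step 1: x' = x̄ + K·y = [239557/118152, 647/177228]
step 1: P' = (I − K·H)·P̄ = [20551/19692 -4339/29538; -4339/29538 13057/44307]
step 2: x̄ = F·x = [239557/118152, 647/59076]
step 2: P̄ = F·P·Fᵀ + Q = [99319/19692 -4339/9846; -4339/9846 32749/4923]
step 2: y = z − H·x̄ = [111017/118152, 197573/39384]
step 2: S = H·P̄·Hᵀ + R = [1285291/19692 103675/6564; 103675/6564 31895/2188]
step 2: K = P̄·Hᵀ·S⁻¹ = [554810/2764703 -8206431/13823515; 679220/2764703 3046502/13823515]
step 2: x' = x̄ + K·y = [-10534067/13823515, 55876297/41470545]
step 2: P' = (I − K·H)·P̄ = [14390184/13823515 -2022678/13823515; -2022678/13823515 4070326/13823515]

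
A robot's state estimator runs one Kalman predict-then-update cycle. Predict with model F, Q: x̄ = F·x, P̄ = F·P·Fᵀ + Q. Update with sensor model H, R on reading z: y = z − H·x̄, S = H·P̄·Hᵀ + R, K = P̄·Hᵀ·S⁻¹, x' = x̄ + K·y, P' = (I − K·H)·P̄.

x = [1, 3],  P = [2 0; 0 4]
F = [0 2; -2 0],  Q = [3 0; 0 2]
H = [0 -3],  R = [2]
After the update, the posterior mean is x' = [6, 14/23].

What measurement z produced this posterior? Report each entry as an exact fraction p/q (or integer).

x̄ = F·x = [6, -2]
P̄ = F·P·Fᵀ + Q = [19 0; 0 10]
S = H·P̄·Hᵀ + R = [92]
K = P̄·Hᵀ·S⁻¹ = [0; -15/46]
x' − x̄ = [0, 60/23] = K·y
y = (KᵀK)⁻¹·Kᵀ·(x' − x̄) = [-8]
z = y + H·x̄ = [-8] + [6] = [-2]

z = [-2]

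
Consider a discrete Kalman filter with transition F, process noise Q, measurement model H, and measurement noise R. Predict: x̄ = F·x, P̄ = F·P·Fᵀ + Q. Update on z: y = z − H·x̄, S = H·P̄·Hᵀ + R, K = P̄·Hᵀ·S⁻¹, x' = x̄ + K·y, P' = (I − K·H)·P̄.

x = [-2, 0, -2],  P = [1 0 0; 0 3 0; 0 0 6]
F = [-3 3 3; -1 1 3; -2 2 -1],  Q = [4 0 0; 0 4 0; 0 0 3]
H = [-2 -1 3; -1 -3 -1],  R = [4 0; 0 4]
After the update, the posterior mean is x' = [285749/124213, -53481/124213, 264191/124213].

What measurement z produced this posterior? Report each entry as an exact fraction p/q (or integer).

x̄ = F·x = [0, -4, 6]
P̄ = F·P·Fᵀ + Q = [94 66 6; 66 62 -10; 6 -10 25]
S = H·P̄·Hᵀ + R = [919 835; 835 1029]
K = P̄·Hᵀ·S⁻¹ = [2993/124213 -38401/124213; -14213/124213 -17679/124213; 37976/124213 -30937/124213]
x' − x̄ = [285749/124213, 443371/124213, -481087/124213] = K·y
y = (KᵀK)⁻¹·Kᵀ·(x' − x̄) = [-20, -9]
z = y + H·x̄ = [-20, -9] + [22, 6] = [2, -3]

z = [2, -3]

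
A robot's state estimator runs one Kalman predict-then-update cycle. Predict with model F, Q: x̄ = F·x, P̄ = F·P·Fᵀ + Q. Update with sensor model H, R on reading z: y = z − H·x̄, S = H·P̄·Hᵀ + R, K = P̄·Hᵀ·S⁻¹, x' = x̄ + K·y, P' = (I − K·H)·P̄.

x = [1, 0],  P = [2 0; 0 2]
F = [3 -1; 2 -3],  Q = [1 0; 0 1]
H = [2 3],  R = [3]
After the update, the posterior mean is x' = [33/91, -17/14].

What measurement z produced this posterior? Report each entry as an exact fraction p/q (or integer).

x̄ = F·x = [3, 2]
P̄ = F·P·Fᵀ + Q = [21 18; 18 27]
S = H·P̄·Hᵀ + R = [546]
K = P̄·Hᵀ·S⁻¹ = [16/91; 3/14]
x' − x̄ = [-240/91, -45/14] = K·y
y = (KᵀK)⁻¹·Kᵀ·(x' − x̄) = [-15]
z = y + H·x̄ = [-15] + [12] = [-3]

z = [-3]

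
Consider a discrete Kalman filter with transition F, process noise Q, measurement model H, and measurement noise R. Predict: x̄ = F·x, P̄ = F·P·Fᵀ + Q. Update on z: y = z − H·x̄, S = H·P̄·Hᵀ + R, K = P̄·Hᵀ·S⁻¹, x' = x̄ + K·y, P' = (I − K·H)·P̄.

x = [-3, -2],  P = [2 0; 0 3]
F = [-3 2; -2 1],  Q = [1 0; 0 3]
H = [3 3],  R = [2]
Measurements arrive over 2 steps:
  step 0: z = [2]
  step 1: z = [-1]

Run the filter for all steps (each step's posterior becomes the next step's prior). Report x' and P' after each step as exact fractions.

step 0: x' = [-20/731, 524/731], P' = [1052/731 -954/731; -954/731 1018/731]
step 1: x' = [-44707/604516, -152967/604516], P' = [829209/604516 -747719/604516; -747719/604516 800241/604516]

step 0: x̄ = F·x = [5, 4]
step 0: P̄ = F·P·Fᵀ + Q = [31 18; 18 14]
step 0: y = z − H·x̄ = [-25]
step 0: S = H·P̄·Hᵀ + R = [731]
step 0: K = P̄·Hᵀ·S⁻¹ = [147/731; 96/731]
step 0: x' = x̄ + K·y = [-20/731, 524/731]
step 0: P' = (I − K·H)·P̄ = [1052/731 -954/731; -954/731 1018/731]
step 1: x̄ = F·x = [1108/731, 564/731]
step 1: P̄ = F·P·Fᵀ + Q = [25719/731 15026/731; 15026/731 11235/731]
step 1: y = z − H·x̄ = [-5747/731]
step 1: S = H·P̄·Hᵀ + R = [604516/731]
step 1: K = P̄·Hᵀ·S⁻¹ = [122235/604516; 78783/604516]
step 1: x' = x̄ + K·y = [-44707/604516, -152967/604516]
step 1: P' = (I − K·H)·P̄ = [829209/604516 -747719/604516; -747719/604516 800241/604516]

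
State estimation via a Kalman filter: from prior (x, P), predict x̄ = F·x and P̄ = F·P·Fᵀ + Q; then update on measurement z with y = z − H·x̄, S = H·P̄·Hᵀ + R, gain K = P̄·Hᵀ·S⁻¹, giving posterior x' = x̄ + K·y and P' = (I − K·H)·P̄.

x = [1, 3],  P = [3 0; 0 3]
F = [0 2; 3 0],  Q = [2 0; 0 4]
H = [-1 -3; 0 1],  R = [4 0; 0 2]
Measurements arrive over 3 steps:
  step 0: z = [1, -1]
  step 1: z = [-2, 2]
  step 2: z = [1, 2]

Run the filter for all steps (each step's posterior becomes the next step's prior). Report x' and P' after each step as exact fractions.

step 0: x̄ = F·x = [6, 3]
step 0: P̄ = F·P·Fᵀ + Q = [14 0; 0 31]
step 0: y = z − H·x̄ = [16, -4]
step 0: S = H·P̄·Hᵀ + R = [297 -93; -93 33]
step 0: K = P̄·Hᵀ·S⁻¹ = [-77/192 -217/192; -31/192 31/64]
step 0: x' = x̄ + K·y = [197/48, -73/48]
step 0: P' = (I − K·H)·P̄ = [805/96 -217/96; -217/96 31/32]
step 1: x̄ = F·x = [-73/24, 197/16]
step 1: P̄ = F·P·Fᵀ + Q = [47/8 -217/16; -217/16 2543/32]
step 1: y = z − H·x̄ = [1531/48, -165/16]
step 1: S = H·P̄·Hᵀ + R = [20599/32 -7195/32; -7195/32 2607/32]
step 1: K = P̄·Hᵀ·S⁻¹ = [-3413/30212 -14449/30212; -7195/30212 9613/30212]
step 1: x' = x̄ + K·y = [-25875/15106, 65041/45318]
step 1: P' = (I − K·H)·P̄ = [50173/15106 -14449/15106; -14449/15106 9613/15106]
step 2: x̄ = F·x = [65041/22659, -77625/15106]
step 2: P̄ = F·P·Fᵀ + Q = [34332/7553 -43347/7553; -43347/7553 511981/15106]
step 2: y = z − H·x̄ = [-523225/45318, 107837/15106]
step 2: S = H·P̄·Hᵀ + R = [4216753/15106 -1449249/15106; -1449249/15106 542193/15106]
step 2: K = P̄·Hᵀ·S⁻¹ = [-241137/2051848 -972625/2051848; -483083/2051848 1938791/6155544]
step 2: x' = x̄ + K·y = [5191481/6155544, -352831/2051848]
step 2: P' = (I − K·H)·P̄ = [3400149/1025924 -972625/1025924; -972625/1025924 1938791/3077772]

step 0: x' = [197/48, -73/48], P' = [805/96 -217/96; -217/96 31/32]
step 1: x' = [-25875/15106, 65041/45318], P' = [50173/15106 -14449/15106; -14449/15106 9613/15106]
step 2: x' = [5191481/6155544, -352831/2051848], P' = [3400149/1025924 -972625/1025924; -972625/1025924 1938791/3077772]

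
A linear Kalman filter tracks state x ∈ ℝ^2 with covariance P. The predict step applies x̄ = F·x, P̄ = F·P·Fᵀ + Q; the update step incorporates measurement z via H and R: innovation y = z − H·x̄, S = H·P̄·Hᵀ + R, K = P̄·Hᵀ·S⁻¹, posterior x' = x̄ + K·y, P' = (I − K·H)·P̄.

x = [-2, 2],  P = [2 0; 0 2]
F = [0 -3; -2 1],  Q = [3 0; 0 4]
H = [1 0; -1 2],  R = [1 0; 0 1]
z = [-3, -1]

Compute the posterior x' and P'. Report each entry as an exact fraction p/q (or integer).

x̄ = F·x = [-6, 6]
P̄ = F·P·Fᵀ + Q = [21 -6; -6 14]
y = z − H·x̄ = [3, -19]
S = H·P̄·Hᵀ + R = [22 -33; -33 102]
K = P̄·Hᵀ·S⁻¹ = [351/385 -1/35; 34/77 10/21]
x' = x̄ + K·y = [-1048/385, -398/231]
P' = (I − K·H)·P̄ = [351/385 34/77; 34/77 106/231]

x' = [-1048/385, -398/231]
P' = [351/385 34/77; 34/77 106/231]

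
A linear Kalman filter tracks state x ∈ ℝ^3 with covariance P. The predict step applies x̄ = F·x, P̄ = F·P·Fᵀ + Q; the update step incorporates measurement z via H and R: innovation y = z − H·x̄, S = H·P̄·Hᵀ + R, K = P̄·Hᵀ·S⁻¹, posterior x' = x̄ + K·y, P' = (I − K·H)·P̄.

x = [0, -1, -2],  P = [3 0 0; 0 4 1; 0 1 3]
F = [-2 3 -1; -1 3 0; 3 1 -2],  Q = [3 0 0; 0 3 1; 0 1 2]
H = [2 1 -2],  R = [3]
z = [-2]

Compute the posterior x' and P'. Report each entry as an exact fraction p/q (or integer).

x̄ = F·x = [-1, -3, 3]
P̄ = F·P·Fᵀ + Q = [48 39 -7; 39 42 -2; -7 -2 41]
y = z − H·x̄ = [9]
S = H·P̄·Hᵀ + R = [621]
K = P̄·Hᵀ·S⁻¹ = [149/621; 124/621; -98/621]
x' = x̄ + K·y = [80/69, -83/69, 109/69]
P' = (I − K·H)·P̄ = [7607/621 5743/621 10255/621; 5743/621 10706/621 10910/621; 10255/621 10910/621 15857/621]

x' = [80/69, -83/69, 109/69]
P' = [7607/621 5743/621 10255/621; 5743/621 10706/621 10910/621; 10255/621 10910/621 15857/621]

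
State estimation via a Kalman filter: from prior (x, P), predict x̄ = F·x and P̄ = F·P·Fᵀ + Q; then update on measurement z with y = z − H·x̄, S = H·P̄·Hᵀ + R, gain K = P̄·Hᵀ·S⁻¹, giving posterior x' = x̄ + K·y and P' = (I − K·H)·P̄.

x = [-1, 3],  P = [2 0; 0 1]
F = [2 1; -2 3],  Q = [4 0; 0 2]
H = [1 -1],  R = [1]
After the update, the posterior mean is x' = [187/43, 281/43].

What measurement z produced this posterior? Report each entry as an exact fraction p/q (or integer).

z = [-2]

x̄ = F·x = [1, 11]
P̄ = F·P·Fᵀ + Q = [13 -5; -5 19]
S = H·P̄·Hᵀ + R = [43]
K = P̄·Hᵀ·S⁻¹ = [18/43; -24/43]
x' − x̄ = [144/43, -192/43] = K·y
y = (KᵀK)⁻¹·Kᵀ·(x' − x̄) = [8]
z = y + H·x̄ = [8] + [-10] = [-2]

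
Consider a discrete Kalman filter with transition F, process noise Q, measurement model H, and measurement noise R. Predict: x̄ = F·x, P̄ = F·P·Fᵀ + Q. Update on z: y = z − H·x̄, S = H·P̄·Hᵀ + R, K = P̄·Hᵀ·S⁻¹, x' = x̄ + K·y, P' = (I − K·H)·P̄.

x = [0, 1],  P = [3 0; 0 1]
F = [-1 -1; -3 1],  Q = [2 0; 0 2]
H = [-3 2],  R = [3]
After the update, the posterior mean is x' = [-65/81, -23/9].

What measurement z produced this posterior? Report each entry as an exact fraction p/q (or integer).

x̄ = F·x = [-1, 1]
P̄ = F·P·Fᵀ + Q = [6 8; 8 30]
S = H·P̄·Hᵀ + R = [81]
K = P̄·Hᵀ·S⁻¹ = [-2/81; 4/9]
x' − x̄ = [16/81, -32/9] = K·y
y = (KᵀK)⁻¹·Kᵀ·(x' − x̄) = [-8]
z = y + H·x̄ = [-8] + [5] = [-3]

z = [-3]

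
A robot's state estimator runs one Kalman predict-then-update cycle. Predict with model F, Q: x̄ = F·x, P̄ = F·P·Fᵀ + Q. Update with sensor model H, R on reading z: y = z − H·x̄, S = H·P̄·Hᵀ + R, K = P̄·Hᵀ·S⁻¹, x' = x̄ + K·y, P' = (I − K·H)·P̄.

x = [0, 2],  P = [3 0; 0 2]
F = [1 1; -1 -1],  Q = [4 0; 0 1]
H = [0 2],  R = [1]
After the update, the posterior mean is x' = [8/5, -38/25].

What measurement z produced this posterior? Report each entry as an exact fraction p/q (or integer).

z = [-3]

x̄ = F·x = [2, -2]
P̄ = F·P·Fᵀ + Q = [9 -5; -5 6]
S = H·P̄·Hᵀ + R = [25]
K = P̄·Hᵀ·S⁻¹ = [-2/5; 12/25]
x' − x̄ = [-2/5, 12/25] = K·y
y = (KᵀK)⁻¹·Kᵀ·(x' − x̄) = [1]
z = y + H·x̄ = [1] + [-4] = [-3]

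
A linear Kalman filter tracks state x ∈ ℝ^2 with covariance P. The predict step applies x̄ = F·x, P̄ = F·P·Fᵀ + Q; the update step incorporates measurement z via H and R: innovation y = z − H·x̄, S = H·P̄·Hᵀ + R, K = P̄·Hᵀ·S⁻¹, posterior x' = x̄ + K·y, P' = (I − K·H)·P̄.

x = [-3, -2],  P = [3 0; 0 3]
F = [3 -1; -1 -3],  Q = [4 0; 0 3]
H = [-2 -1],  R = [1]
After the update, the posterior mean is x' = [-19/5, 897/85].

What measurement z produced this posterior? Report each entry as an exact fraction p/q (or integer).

x̄ = F·x = [-7, 9]
P̄ = F·P·Fᵀ + Q = [34 0; 0 33]
S = H·P̄·Hᵀ + R = [170]
K = P̄·Hᵀ·S⁻¹ = [-2/5; -33/170]
x' − x̄ = [16/5, 132/85] = K·y
y = (KᵀK)⁻¹·Kᵀ·(x' − x̄) = [-8]
z = y + H·x̄ = [-8] + [5] = [-3]

z = [-3]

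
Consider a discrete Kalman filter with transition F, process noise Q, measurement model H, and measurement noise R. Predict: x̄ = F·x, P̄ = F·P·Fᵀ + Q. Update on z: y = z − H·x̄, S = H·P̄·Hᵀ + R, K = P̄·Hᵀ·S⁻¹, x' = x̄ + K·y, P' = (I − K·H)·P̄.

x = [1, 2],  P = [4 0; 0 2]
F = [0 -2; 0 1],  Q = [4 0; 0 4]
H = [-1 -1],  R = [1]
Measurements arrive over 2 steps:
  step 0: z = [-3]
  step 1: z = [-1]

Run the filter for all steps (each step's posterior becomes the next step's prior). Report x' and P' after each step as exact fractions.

step 0: x' = [-4/11, 32/11], P' = [68/11 -60/11; -60/11 62/11]
step 1: x' = [-40/23, 398/161], P' = [244/23 -220/23; -220/23 1522/161]

step 0: x̄ = F·x = [-4, 2]
step 0: P̄ = F·P·Fᵀ + Q = [12 -4; -4 6]
step 0: y = z − H·x̄ = [-5]
step 0: S = H·P̄·Hᵀ + R = [11]
step 0: K = P̄·Hᵀ·S⁻¹ = [-8/11; -2/11]
step 0: x' = x̄ + K·y = [-4/11, 32/11]
step 0: P' = (I − K·H)·P̄ = [68/11 -60/11; -60/11 62/11]
step 1: x̄ = F·x = [-64/11, 32/11]
step 1: P̄ = F·P·Fᵀ + Q = [292/11 -124/11; -124/11 106/11]
step 1: y = z − H·x̄ = [-43/11]
step 1: S = H·P̄·Hᵀ + R = [161/11]
step 1: K = P̄·Hᵀ·S⁻¹ = [-24/23; 18/161]
step 1: x' = x̄ + K·y = [-40/23, 398/161]
step 1: P' = (I − K·H)·P̄ = [244/23 -220/23; -220/23 1522/161]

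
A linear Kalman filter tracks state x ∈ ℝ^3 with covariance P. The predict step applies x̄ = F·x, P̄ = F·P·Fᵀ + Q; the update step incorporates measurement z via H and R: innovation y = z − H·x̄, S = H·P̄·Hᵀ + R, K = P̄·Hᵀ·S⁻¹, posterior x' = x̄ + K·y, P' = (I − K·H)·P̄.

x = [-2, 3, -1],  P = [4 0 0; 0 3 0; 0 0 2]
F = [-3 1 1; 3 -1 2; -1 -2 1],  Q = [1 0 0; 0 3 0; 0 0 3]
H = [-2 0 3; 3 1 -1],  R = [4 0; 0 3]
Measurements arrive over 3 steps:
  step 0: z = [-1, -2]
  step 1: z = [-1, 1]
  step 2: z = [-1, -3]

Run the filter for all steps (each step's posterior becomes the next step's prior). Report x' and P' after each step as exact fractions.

step 0: x̄ = F·x = [8, -11, -5]
step 0: P̄ = F·P·Fᵀ + Q = [42 -35 8; -35 50 -2; 8 -2 21]
step 0: y = z − H·x̄ = [30, -20]
step 0: S = H·P̄·Hᵀ + R = [265 -163; -163 198]
step 0: K = P̄·Hᵀ·S⁻¹ = [1649/25901 12215/25901; 4033/25901 -3613/25901; 9469/25901 7926/25901]
step 0: x' = x̄ + K·y = [12378/25901, -91661/25901, -3955/25901]
step 0: P' = (I − K·H)·P̄ = [172937/25901 -364676/25901 117490/25901; -364676/25901 845449/25901 -237740/25901; 117490/25901 -237740/25901 90952/25901]
step 1: x̄ = F·x = [-2250/439, 120885/25901, 166989/25901]
step 1: P̄ = F·P·Fᵀ + Q = [59769/439 -84716/439 -53165/439; -84716/439 7392289/25901 4483561/25901; -53165/439 4483561/25901 2980664/25901]
step 1: y = z − H·x̄ = [-792368/25901, 470255/25901]
step 1: S = H·P̄·Hᵀ + R = [78675884/25901 -41157132/25901; -41157132/25901 22051819/25901]
step 1: K = P̄·Hᵀ·S⁻¹ = [-163945365/1584372772 80088783/396093193; 757789621/1584372772 136493409/396093193; 194712461/792186386 39673478/396093193]
step 1: x' = x̄ + K·y = [677851995/396093193, -1468809232/396093193, 295660243/396093193]
step 1: P' = (I − K·H)·P̄ = [3680674929/1584372772 -7845769925/1584372772 1117594733/792186386; -7845769925/1584372772 20955103561/1584372772 -2110063561/792186386; 1117594733/792186386 -2110063561/792186386 502339885/396093193]
step 2: x̄ = F·x = [-3206704974/396093193, 4093685703/396093193, 2555426712/396093193]
step 2: P̄ = F·P·Fᵀ + Q = [20724534686/396093193 -27015693478/396093193 -36404151581/792186386; -27015693478/396093193 39412284007/396093193 24362894029/396093193; -36404151581/792186386 24362894029/396093193 75290616885/1584372772]
step 2: y = z − H·x̄ = [-14475783277/396093193, 6893576352/396093193]
step 2: S = H·P̄·Hᵀ + R = [1889245235973/1584372772 -1015671741729/1584372772; -1015671741729/1584372772 577346143193/1584372772]
step 2: K = P̄·Hᵀ·S⁻¹ = [-3183404397857/37339295797959 2734583303215/12446431932653; 16057565444875/37339295797959 3725082659521/12446431932653; 9554367476491/37339295797959 1371645872486/12446431932653]
step 2: x' = x̄ + K·y = [-43173317143309/37339295797959, -6445631534254/37339295797959, -36664306926031/37339295797959]
step 2: P' = (I − K·H)·P̄ = [76508998374154/37339295797959 -158154285674567/37339295797959 46761459718960/37339295797959; -158154285674567/37339295797959 423962497769512/37339295797959 -84026103189878/37339295797959; 46761459718960/37339295797959 -84026103189878/37339295797959 43913463114628/37339295797959]

step 0: x' = [12378/25901, -91661/25901, -3955/25901], P' = [172937/25901 -364676/25901 117490/25901; -364676/25901 845449/25901 -237740/25901; 117490/25901 -237740/25901 90952/25901]
step 1: x' = [677851995/396093193, -1468809232/396093193, 295660243/396093193], P' = [3680674929/1584372772 -7845769925/1584372772 1117594733/792186386; -7845769925/1584372772 20955103561/1584372772 -2110063561/792186386; 1117594733/792186386 -2110063561/792186386 502339885/396093193]
step 2: x' = [-43173317143309/37339295797959, -6445631534254/37339295797959, -36664306926031/37339295797959], P' = [76508998374154/37339295797959 -158154285674567/37339295797959 46761459718960/37339295797959; -158154285674567/37339295797959 423962497769512/37339295797959 -84026103189878/37339295797959; 46761459718960/37339295797959 -84026103189878/37339295797959 43913463114628/37339295797959]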